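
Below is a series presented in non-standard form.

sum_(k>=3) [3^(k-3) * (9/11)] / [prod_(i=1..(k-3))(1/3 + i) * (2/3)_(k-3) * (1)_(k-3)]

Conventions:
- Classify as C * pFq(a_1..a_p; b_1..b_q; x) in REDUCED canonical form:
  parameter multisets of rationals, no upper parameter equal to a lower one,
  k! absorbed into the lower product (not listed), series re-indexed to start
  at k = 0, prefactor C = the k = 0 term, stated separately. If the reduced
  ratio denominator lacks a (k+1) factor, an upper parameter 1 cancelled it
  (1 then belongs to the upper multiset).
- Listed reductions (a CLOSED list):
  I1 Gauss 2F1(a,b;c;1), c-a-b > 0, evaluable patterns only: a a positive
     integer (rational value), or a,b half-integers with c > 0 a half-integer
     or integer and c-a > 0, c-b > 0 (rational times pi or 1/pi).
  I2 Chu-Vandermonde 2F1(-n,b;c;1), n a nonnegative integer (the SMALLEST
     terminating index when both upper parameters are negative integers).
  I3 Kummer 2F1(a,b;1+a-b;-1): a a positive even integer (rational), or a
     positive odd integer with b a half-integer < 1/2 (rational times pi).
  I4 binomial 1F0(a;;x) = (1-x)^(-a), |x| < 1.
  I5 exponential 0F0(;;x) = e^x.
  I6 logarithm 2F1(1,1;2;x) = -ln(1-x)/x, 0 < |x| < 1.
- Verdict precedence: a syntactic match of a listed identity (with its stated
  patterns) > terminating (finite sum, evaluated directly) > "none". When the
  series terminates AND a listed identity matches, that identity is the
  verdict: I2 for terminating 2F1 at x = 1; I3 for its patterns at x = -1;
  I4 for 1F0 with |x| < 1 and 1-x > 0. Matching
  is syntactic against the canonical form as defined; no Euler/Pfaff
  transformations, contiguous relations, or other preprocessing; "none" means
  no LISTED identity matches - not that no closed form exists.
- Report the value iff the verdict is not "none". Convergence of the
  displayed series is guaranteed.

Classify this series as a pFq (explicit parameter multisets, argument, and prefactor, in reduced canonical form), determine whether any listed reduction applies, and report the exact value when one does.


Canonical form: C = 9/11 times 0F2 with upper {-}, lower {2/3, 4/3}, x = 3. Verdict: none - this 0F2 at x = 3 matches no listed pattern, and upper {-} holds no stopper.

First insight: x = 3 and (1)_k (prefactor 9/11) is k! itself.
Adjacent-term ratio: r(k) = 3 * 1 / [(k+2/3) (k+4/3) (k+1)] - rational; roots negated = parameters, x = 3, C = 9/11.


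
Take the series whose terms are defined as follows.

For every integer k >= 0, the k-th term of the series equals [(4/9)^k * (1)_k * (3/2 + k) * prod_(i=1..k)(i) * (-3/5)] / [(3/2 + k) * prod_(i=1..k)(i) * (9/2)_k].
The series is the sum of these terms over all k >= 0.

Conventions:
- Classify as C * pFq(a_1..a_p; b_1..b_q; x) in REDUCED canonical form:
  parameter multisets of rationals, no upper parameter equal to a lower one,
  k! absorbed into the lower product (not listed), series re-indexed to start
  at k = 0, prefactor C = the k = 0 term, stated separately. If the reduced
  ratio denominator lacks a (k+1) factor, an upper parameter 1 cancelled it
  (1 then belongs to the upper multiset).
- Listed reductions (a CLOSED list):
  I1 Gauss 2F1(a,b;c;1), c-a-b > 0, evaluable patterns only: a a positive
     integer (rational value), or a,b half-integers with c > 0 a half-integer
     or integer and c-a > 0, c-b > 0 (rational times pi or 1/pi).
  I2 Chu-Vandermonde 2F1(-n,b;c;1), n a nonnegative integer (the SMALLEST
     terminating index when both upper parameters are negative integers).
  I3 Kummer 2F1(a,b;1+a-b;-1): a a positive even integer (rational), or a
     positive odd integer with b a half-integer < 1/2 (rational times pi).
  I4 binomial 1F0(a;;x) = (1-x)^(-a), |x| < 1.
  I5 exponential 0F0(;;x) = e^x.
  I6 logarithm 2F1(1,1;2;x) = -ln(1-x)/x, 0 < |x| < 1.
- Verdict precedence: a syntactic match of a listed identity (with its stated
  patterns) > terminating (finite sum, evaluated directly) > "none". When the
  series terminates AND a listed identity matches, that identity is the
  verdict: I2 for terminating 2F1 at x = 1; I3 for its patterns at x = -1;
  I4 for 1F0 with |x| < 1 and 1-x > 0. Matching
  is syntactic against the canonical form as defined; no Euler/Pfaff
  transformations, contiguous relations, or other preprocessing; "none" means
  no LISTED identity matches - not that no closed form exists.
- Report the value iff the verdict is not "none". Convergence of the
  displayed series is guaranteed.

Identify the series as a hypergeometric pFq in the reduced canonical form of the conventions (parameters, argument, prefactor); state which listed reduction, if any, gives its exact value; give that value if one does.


The tell: x = (4/9) and striking the common factor k + 3/2 reduces the term (prefactor -3/5).
Term ratio: r(k) = (4/9) * (k+1) (k+1) / [(k+9/2) (k+1)] ; factor over Q: parameters, x = (4/9), and C = -3/5.

Prefactor -3/5, argument 4/9: 2F1 with upper {1, 1} over lower {9/2}. Verdict: none - this 2F1 at x = 4/9 matches no listed pattern, and upper {1, 1} holds no stopper.


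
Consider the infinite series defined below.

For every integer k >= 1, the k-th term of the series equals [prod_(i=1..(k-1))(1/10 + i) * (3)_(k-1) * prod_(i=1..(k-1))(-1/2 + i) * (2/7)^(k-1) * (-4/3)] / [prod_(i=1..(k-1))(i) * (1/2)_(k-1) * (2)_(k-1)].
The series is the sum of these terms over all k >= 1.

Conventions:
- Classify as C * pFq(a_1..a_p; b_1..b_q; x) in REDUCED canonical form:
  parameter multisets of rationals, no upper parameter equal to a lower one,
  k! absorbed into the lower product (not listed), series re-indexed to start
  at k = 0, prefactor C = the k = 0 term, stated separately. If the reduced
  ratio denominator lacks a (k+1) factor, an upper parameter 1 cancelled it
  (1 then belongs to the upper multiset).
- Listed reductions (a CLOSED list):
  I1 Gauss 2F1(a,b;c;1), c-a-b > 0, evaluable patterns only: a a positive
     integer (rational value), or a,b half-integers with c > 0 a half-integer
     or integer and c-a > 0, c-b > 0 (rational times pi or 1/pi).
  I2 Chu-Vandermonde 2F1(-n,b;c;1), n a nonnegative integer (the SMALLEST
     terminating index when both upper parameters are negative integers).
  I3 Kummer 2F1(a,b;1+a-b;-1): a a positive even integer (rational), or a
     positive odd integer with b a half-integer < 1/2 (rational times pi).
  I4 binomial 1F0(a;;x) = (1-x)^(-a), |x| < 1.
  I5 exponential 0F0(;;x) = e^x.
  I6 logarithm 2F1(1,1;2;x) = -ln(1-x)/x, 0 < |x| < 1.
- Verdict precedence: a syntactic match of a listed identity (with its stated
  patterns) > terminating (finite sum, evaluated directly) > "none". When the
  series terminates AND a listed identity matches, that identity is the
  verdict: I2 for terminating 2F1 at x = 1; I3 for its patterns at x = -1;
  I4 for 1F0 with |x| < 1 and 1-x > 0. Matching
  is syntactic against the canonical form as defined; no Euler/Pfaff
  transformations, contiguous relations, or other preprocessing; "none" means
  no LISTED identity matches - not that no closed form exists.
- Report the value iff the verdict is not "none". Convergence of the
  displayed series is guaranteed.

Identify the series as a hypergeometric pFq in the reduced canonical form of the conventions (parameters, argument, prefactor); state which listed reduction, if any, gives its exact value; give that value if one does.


Prefactor -4/3, argument 2/7: 2F1 with upper {11/10, 3} over lower {2}. Verdict: none - at argument 2/7 the multisets {11/10, 3} ; {2} match no listed identity.

Structural cue: t_0 = -4/3 here, and the parameter 1/2 appears in both the upper and lower lists and cancels.
Ratio: r(k) = (2/7) * (k+11/10) (k+3) / [(k+2) (k+1)] - rational; roots negated = parameters, x = (2/7), C = -4/3.


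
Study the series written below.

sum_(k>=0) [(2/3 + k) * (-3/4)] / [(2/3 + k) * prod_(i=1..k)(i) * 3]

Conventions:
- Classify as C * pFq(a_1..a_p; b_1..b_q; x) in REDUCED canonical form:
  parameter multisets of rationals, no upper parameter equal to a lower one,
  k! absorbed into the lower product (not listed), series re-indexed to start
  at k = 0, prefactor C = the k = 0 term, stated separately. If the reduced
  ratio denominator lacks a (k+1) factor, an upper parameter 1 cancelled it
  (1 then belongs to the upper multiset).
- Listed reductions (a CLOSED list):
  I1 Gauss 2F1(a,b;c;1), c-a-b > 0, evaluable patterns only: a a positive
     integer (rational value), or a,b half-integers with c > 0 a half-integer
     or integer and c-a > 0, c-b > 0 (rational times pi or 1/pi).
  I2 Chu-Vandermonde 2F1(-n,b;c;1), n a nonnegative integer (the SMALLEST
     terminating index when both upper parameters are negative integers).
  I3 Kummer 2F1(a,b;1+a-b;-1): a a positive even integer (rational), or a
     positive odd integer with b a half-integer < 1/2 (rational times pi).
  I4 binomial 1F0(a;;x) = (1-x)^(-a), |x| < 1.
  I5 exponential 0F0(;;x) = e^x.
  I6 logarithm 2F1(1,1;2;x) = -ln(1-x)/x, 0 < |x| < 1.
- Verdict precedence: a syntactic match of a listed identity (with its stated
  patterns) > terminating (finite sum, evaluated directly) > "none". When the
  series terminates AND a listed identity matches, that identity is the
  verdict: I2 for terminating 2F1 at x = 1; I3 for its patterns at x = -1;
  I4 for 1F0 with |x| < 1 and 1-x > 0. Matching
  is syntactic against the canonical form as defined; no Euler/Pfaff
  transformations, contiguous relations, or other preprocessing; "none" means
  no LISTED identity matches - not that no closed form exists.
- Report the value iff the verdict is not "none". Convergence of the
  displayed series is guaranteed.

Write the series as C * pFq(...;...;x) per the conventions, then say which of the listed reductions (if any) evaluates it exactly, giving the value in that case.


First insight: t_0 = -1/4 here, and striking the common factor k + 2/3 reduces the term (C = -1/4).
Ratio: r(k) = 1 * 1 / [(k+1)] - rational in k, leading ratio 1; with t_0 = -1/4, classification follows.

Prefactor -1/4, argument 1: 0F0 with upper {-} over lower {-}. Verdict: exponential (I5) matches (the 0F0 exponential series at x = 1). Sum: (-1/4) * e^(1).


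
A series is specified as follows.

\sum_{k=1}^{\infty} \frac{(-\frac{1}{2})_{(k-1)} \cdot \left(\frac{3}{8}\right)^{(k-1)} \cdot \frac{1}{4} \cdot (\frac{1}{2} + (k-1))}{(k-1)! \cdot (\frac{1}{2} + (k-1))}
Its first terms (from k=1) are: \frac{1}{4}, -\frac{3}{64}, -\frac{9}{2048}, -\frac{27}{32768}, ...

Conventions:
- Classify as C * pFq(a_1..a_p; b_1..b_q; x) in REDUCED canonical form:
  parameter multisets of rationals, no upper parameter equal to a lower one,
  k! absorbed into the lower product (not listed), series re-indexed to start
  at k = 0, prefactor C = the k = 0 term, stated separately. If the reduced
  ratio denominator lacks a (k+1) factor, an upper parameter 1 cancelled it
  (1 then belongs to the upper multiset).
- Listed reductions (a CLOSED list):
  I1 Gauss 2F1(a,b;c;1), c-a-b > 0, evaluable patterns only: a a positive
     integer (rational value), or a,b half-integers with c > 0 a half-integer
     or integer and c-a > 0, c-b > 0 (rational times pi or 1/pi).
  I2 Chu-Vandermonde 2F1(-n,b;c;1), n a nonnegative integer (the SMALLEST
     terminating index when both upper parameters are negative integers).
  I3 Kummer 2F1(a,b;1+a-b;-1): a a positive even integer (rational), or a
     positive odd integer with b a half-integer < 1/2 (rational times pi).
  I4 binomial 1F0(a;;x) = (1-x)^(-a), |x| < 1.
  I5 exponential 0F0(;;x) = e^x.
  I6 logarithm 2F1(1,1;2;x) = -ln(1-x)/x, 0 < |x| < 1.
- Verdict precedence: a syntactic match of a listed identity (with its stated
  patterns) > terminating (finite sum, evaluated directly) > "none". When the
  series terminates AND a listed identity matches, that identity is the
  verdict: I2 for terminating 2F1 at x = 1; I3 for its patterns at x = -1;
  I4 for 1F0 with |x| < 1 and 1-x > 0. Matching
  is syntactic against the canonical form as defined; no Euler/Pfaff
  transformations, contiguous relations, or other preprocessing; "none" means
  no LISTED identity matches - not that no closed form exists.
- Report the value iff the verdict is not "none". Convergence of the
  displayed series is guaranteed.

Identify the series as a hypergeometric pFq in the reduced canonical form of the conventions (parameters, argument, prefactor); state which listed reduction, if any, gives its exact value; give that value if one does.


The tell: x = \frac{3}{8} and k + 1/2 divides numerator and denominator alike; C = 1/4, x = 3/8 after cancelling.
Ratio: r(k) = \frac{3}{8} * (k-\frac{1}{2}) / [(k+1)] - rational; roots negated = parameters, x = \frac{3}{8}, C = \frac{1}{4}.

At argument \frac{3}{8}: a 1F0 with upper {-\frac{1}{2}}, lower {-}, scaled by C = \frac{1}{4}. Verdict (x = \frac{3}{8}): the I4 binomial reduction applies (the 1F0 binomial series: exponent 1/2, x = \frac{3}{8}). Hence: \frac{1}{4} \cdot \left(\frac{5}{8}\right)^{\frac{1}{2}}.


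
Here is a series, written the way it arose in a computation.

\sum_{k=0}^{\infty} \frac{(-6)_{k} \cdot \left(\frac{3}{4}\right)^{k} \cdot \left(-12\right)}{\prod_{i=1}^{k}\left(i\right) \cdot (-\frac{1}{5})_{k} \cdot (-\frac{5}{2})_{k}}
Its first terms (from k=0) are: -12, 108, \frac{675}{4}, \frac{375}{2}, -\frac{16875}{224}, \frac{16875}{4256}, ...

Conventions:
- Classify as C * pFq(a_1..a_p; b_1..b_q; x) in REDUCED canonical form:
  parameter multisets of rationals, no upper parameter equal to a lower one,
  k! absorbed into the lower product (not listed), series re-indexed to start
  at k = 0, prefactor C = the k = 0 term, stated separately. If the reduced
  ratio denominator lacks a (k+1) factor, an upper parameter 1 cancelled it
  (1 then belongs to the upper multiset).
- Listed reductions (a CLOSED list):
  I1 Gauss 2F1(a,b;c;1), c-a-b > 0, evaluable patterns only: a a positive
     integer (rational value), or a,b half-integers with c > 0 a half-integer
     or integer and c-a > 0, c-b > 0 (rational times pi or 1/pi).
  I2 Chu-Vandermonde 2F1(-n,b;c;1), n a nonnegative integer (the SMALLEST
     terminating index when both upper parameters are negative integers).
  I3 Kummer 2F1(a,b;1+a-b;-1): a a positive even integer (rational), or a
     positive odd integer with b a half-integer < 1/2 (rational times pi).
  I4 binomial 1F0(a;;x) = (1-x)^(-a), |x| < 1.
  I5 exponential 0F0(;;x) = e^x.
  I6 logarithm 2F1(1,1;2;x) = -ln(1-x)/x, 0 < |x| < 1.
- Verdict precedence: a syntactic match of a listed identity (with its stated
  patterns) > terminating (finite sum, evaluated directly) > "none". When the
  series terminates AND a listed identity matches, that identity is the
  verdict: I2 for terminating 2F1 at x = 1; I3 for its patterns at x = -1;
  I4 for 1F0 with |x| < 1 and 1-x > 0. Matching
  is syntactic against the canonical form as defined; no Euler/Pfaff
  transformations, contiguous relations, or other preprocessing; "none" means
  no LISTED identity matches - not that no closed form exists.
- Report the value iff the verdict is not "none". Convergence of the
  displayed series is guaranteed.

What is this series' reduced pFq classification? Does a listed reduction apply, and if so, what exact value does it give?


Canonical form: C = -12 times 1F2 with upper {-6}, lower {-\frac{5}{2}, -\frac{1}{5}}, x = \frac{3}{4}. Verdict: terminating at k = 6: the factor (-6)_k kills every later term; summing the 7 survivors is exact. Sum: \frac{389979}{1024}.

Key step: t_0 = -12 here, and the product of the first k integers (C = -12, x = 3/4) is k!.
Consecutive-term ratio: r(k) = \frac{3}{4} * (k-6) / [(k-\frac{5}{2}) (k-\frac{1}{5}) (k+1)] - rational in k. x = \frac{3}{4}; t_0 = -12; negate the roots.


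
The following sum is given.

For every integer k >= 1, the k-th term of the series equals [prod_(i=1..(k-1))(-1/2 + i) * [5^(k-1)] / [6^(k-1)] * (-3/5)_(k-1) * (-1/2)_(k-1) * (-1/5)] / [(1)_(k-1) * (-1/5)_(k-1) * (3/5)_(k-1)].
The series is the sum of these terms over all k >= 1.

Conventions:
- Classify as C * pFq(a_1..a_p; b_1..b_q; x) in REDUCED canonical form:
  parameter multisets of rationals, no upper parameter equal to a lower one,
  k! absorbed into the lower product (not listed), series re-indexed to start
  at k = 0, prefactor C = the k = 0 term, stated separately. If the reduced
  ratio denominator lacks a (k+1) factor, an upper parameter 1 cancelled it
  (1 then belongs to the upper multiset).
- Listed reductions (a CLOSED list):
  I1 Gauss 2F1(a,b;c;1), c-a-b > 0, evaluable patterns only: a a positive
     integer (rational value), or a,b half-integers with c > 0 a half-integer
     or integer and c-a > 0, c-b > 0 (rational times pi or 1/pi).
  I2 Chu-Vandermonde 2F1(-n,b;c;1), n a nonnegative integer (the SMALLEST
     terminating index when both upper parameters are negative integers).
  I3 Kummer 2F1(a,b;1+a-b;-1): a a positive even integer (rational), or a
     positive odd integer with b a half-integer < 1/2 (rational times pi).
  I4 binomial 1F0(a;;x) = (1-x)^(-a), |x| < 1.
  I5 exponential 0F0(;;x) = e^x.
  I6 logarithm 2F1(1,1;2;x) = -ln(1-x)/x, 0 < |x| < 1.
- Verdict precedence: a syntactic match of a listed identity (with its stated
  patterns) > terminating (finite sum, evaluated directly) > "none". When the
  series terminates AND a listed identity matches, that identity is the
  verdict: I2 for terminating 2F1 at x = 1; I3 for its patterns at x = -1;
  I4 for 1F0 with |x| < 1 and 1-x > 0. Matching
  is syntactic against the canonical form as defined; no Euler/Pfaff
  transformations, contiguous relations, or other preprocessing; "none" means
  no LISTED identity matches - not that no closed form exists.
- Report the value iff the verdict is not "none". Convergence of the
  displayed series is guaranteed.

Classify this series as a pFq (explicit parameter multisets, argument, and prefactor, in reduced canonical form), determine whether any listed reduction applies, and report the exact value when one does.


The series (x = 5/6) is 3F2: upper {-3/5, -1/2, 1/2}, lower {-1/5, 3/5}, prefactor -1/5. Verdict: none (x = 5/6): each listed identity misses the multisets {-3/5, -1/2, 1/2} ; {-1/5, 3/5}.

Structural cue: t_0 = -1/5 here, and the running product (C = -1/5, x = 5/6) telescopes to a rising factorial.
Adjacent-term ratio: r(k) = (5/6) * (k-3/5) (k-1/2) (k+1/2) / [(k-1/5) (k+3/5) (k+1)] - rational; roots negated = parameters, x = (5/6), C = -1/5.


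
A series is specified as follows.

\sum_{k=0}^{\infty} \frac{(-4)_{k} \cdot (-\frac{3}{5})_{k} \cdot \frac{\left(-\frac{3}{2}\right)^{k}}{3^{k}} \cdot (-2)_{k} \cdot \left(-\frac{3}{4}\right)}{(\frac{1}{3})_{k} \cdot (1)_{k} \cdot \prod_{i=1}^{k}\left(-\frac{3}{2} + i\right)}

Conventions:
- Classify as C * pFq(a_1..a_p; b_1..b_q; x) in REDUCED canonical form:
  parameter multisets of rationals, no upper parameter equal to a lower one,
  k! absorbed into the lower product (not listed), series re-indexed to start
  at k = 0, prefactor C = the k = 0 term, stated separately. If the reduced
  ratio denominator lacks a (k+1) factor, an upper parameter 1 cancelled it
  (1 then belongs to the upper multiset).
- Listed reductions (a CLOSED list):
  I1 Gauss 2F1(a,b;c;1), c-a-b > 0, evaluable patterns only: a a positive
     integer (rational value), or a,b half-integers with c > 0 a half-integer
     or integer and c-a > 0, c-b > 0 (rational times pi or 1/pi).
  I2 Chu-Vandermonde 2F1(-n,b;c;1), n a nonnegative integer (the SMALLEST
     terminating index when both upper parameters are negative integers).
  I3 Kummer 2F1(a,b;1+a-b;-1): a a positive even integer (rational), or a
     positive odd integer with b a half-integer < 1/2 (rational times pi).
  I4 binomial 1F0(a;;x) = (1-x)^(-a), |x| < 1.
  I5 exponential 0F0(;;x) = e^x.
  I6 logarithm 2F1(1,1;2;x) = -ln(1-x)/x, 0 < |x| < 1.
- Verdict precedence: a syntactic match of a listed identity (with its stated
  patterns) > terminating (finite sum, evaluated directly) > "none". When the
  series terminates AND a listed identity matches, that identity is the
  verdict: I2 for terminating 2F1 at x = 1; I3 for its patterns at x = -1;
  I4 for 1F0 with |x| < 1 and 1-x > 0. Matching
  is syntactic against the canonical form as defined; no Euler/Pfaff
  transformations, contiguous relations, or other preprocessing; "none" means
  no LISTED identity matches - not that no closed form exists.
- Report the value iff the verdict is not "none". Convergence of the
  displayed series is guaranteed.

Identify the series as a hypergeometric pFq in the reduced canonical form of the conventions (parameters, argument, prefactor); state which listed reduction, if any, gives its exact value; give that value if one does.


The tell: t_0 being -\frac{3}{4}, the lower running product (prefactor -3/4) is a rising factorial.
Term ratio: r(k) = -\frac{1}{2} * (k-4) (k-2) (k-\frac{3}{5}) / [(k-\frac{1}{2}) (k+\frac{1}{3}) (k+1)] - rational in k. x = -\frac{1}{2}; t_0 = -\frac{3}{4}; negate the roots.

With C = -\frac{3}{4}: the canonical form is 3F2(-4, -2, -\frac{3}{5}; -\frac{1}{2}, \frac{1}{3}; -\frac{1}{2}). Verdict: terminating (-2 upstairs). 3 nonzero terms in all; added directly. Value: \frac{519}{100}.


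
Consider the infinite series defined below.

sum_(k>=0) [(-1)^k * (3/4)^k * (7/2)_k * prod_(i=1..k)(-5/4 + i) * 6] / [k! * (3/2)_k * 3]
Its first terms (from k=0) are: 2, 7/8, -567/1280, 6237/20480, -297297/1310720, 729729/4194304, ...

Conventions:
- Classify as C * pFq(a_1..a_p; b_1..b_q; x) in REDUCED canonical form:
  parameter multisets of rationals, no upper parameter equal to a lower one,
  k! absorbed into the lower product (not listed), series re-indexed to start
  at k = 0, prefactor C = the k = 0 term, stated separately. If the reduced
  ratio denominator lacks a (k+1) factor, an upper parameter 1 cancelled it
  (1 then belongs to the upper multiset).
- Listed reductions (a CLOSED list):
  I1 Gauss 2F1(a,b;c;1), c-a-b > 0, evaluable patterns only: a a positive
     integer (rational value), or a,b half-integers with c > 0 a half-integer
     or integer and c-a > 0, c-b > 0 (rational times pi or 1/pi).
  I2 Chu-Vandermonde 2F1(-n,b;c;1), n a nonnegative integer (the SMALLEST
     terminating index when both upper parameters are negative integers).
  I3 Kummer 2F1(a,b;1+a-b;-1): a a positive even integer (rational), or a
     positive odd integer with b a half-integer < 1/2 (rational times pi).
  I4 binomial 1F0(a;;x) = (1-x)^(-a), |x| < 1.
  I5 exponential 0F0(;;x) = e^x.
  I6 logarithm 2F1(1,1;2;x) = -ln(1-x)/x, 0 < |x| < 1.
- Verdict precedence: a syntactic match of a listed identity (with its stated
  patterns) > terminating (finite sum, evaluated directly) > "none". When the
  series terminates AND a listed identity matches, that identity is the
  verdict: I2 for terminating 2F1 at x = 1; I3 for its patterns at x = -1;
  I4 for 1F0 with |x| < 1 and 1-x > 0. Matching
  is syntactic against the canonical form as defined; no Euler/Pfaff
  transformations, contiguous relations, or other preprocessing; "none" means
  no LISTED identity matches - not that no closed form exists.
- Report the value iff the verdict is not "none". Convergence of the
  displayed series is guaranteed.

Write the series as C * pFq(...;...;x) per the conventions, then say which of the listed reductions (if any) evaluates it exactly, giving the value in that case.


At argument -3/4: a 2F1 with upper {-1/4, 7/2}, lower {3/2}, scaled by C = 2. Verdict: none - at argument -3/4 the multisets {-1/4, 7/2} ; {3/2} match no listed identity.

Key step: from the first term 2: the (-1)^k factor (C = 2) folds into the argument's sign.
Adjacent-term ratio: r(k) = (-3/4) * (k-1/4) (k+7/2) / [(k+3/2) (k+1)] ; factor over Q: parameters, x = (-3/4), and C = 2.


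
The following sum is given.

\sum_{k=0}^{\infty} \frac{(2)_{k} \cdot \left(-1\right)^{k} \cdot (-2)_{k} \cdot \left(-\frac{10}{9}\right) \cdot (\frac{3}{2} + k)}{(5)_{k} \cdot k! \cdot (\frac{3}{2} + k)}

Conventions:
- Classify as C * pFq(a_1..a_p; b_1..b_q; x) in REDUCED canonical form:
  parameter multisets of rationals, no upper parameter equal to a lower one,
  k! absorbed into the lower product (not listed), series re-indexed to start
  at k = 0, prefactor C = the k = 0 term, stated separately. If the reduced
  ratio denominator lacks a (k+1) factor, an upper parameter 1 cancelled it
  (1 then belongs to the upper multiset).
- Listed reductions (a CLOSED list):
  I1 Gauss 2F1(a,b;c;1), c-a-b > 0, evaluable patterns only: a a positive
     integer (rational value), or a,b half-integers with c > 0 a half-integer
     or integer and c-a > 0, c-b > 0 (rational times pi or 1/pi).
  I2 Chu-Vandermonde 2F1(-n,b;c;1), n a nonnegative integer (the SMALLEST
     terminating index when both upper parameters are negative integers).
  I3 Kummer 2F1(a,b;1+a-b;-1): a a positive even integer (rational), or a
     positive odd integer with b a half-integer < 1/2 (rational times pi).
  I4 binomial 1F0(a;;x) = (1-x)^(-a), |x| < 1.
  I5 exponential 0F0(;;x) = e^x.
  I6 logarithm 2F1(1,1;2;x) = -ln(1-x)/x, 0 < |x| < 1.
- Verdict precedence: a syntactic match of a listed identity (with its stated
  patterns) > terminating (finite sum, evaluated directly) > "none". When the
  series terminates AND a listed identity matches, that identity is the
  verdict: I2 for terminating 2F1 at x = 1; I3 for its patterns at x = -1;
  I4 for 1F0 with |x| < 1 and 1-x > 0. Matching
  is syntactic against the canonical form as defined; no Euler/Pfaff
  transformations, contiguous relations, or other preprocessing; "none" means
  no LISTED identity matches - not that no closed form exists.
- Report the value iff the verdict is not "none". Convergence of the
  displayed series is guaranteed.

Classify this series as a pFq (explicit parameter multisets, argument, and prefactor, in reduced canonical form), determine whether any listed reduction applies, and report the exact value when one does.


Classification (C = -\frac{10}{9}): 2F1 with upper {-2, 2}, lower {5}, argument x = -1. Verdict at x = -1: Kummer (I3) matches (x = -1; c = 5 equals 1+a-b for upper {-2, 2}: listed pattern). Hence: -\frac{20}{9}.

Structural cue: with t_0 = -\frac{10}{9}, the factor k + 3/2 cancels (top and bottom), leaving C = -10/9, x = -1.
Step ratio: r(k) = -1 * (k-2) (k+2) / [(k+5) (k+1)] - rational in k, leading ratio -1; with t_0 = -\frac{10}{9}, classification follows.


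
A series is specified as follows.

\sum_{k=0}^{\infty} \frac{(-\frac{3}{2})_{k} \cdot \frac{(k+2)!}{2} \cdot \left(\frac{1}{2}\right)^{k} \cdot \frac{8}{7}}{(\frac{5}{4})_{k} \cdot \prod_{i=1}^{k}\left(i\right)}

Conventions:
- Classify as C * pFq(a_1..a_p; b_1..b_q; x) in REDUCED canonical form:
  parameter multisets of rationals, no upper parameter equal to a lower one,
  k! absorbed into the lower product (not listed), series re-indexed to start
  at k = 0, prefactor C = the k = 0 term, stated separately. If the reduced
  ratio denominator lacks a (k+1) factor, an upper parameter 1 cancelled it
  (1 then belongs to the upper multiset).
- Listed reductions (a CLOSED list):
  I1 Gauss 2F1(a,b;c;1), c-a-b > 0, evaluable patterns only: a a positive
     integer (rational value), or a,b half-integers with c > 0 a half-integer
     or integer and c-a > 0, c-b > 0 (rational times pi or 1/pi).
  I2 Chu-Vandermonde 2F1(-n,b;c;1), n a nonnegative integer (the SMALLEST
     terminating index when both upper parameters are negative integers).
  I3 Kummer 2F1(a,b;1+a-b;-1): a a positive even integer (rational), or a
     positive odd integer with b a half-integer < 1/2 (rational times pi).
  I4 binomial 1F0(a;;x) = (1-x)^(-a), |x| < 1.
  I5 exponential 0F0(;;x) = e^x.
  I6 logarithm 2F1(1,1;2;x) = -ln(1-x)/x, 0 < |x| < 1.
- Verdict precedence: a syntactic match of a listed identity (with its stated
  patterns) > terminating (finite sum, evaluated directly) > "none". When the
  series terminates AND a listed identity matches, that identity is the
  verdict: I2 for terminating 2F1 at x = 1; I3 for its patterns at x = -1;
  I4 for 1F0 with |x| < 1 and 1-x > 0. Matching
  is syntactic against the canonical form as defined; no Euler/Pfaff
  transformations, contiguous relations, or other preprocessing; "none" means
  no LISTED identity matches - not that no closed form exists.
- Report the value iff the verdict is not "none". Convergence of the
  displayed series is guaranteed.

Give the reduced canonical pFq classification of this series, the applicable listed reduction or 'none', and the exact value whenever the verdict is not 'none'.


With C = \frac{8}{7}: the canonical form is 2F1(-\frac{3}{2}, 3; \frac{5}{4}; \frac{1}{2}). Verdict: none. A 2F1 with upper {-\frac{3}{2}, 3} fits none of I1-I6 at x = \frac{1}{2}; the sum runs forever.

The tell: with t_0 = \frac{8}{7}, the product of the first k integers (prefactor 8/7) is k!.
Ratio: r(k) = \frac{1}{2} * (k-\frac{3}{2}) (k+3) / [(k+\frac{5}{4}) (k+1)] - poly over poly, x = \frac{1}{2} from leading terms; C = \frac{8}{7} at k = 0.


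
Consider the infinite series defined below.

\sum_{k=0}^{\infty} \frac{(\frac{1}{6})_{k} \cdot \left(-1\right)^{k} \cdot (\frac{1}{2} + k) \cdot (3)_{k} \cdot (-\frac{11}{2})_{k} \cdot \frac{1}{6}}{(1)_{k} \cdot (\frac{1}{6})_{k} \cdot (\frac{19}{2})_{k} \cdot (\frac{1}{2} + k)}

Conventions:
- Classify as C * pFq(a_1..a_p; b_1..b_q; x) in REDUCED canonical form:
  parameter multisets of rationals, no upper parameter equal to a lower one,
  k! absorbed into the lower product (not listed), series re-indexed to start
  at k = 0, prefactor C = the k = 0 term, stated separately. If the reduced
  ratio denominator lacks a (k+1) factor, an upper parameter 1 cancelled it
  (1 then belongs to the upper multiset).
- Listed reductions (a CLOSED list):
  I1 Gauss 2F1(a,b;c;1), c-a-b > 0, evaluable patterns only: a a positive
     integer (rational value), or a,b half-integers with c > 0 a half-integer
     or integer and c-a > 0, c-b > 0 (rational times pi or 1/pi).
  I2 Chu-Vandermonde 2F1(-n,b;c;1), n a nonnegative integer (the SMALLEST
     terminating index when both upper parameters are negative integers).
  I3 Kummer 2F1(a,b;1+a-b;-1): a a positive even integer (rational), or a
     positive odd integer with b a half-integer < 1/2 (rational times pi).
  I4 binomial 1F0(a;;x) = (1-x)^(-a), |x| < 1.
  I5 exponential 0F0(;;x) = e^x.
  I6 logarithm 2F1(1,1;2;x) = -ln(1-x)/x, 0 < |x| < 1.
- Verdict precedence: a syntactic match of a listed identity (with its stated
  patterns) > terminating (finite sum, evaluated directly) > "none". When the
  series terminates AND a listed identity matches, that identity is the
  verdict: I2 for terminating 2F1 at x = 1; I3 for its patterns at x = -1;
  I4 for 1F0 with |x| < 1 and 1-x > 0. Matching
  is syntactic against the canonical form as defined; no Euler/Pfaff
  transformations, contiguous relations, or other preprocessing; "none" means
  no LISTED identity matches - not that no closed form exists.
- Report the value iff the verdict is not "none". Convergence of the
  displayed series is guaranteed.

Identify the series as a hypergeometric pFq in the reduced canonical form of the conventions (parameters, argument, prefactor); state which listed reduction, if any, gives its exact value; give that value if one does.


Classification (C = \frac{1}{6}): 2F1 with upper {-\frac{11}{2}, 3}, lower {\frac{19}{2}}, argument x = -1. Verdict (x = -1): Kummer (I3) applies (x = -1; c = \frac{19}{2} equals 1+a-b for upper {-\frac{11}{2}, 3}: listed pattern). Value: \frac{36465}{131072} \cdot \pi.

The tell: t_0 = \frac{1}{6} here, and the parameter 1/6 appears in both the upper and lower lists and cancels (alongside the other common factor).
Adjacent-term ratio: r(k) = -1 * (k-\frac{11}{2}) (k+3) / [(k+\frac{19}{2}) (k+1)] ; factor over Q: parameters, x = -1, and C = \frac{1}{6}.


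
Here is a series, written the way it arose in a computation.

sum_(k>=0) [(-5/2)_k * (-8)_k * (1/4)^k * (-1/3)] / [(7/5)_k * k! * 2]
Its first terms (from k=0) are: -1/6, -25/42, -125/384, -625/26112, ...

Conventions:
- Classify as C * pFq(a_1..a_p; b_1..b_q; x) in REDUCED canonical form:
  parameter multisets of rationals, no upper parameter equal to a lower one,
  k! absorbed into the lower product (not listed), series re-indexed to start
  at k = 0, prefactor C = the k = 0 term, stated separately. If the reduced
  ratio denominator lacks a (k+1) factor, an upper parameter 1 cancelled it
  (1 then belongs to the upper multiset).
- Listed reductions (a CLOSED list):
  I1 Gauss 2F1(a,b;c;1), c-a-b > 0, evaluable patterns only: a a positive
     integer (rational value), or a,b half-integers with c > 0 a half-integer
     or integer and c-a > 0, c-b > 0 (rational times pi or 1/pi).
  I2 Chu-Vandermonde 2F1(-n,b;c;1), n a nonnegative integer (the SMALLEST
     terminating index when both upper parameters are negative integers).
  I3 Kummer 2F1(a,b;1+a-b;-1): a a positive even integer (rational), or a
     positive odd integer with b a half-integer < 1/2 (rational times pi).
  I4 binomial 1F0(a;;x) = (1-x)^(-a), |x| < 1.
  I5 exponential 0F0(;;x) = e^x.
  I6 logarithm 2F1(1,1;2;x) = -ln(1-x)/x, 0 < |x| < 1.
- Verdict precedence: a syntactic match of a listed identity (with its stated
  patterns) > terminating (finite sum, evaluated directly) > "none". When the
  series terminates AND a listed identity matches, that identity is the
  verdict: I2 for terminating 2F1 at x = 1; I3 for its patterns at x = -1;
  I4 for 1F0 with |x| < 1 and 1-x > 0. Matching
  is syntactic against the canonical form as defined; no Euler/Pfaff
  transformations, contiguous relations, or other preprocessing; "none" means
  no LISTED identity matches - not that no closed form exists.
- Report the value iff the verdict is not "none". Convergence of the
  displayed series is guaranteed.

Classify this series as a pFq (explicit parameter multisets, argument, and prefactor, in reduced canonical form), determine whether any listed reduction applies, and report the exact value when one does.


The tell: x = (1/4) and the constant factors (C = -1/6, x = 1/4) combine into one prefactor.
Term ratio: r(k) = (1/4) * (k-8) (k-5/2) / [(k+7/5) (k+1)] - rational in k, leading ratio (1/4); with t_0 = -1/6, classification follows.

The series (x = 1/4) is 2F1: upper {-8, -5/2}, lower {7/5}, prefactor -1/6. Verdict: terminating. (-8)_k vanishes past k = 8, leaving a 9-term sum, computed directly. Its exact value is -489209926334999/440509025746944.


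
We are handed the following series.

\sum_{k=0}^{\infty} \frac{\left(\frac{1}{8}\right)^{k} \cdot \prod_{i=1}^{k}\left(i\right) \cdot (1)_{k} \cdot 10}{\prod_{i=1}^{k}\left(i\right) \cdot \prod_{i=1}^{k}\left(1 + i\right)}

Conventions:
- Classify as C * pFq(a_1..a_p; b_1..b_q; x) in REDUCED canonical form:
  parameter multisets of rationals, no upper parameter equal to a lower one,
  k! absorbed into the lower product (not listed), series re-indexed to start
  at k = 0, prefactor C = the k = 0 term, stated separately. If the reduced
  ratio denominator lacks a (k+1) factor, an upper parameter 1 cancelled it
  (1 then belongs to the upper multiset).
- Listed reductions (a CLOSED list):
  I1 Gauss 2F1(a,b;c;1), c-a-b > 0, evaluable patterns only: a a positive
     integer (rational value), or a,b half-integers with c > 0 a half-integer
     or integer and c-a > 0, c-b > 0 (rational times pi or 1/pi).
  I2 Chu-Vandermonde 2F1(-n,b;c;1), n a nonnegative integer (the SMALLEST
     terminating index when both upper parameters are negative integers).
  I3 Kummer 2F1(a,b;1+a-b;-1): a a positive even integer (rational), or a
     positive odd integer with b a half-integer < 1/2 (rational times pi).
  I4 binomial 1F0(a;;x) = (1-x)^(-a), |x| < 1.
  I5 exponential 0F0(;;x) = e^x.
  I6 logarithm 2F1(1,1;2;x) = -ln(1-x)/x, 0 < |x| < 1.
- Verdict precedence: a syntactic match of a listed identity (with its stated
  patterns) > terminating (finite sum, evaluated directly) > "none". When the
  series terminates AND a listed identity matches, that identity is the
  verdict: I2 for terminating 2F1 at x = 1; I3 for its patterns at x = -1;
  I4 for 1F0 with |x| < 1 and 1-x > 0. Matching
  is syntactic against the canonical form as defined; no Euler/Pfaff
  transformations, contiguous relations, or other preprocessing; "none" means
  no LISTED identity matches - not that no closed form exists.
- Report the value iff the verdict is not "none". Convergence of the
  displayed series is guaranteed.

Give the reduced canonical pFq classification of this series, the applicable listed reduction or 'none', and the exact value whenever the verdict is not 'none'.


With C = 10: the canonical form is 2F1(1, 1; 2; \frac{1}{8}). Verdict (x = \frac{1}{8}): the logarithmic series (I6) applies (the logarithm: parameters (1,1;2), x = \frac{1}{8}). Its exact value is \left(-80\right) \cdot \ln\left(\frac{7}{8}\right).

The tell: from the first term 10: the product of the first k integers (prefactor 10) is k!.
Term ratio: r(k) = \frac{1}{8} * (k+1) (k+1) / [(k+2) (k+1)] - poly over poly, x = \frac{1}{8} from leading terms; C = 10 at k = 0.


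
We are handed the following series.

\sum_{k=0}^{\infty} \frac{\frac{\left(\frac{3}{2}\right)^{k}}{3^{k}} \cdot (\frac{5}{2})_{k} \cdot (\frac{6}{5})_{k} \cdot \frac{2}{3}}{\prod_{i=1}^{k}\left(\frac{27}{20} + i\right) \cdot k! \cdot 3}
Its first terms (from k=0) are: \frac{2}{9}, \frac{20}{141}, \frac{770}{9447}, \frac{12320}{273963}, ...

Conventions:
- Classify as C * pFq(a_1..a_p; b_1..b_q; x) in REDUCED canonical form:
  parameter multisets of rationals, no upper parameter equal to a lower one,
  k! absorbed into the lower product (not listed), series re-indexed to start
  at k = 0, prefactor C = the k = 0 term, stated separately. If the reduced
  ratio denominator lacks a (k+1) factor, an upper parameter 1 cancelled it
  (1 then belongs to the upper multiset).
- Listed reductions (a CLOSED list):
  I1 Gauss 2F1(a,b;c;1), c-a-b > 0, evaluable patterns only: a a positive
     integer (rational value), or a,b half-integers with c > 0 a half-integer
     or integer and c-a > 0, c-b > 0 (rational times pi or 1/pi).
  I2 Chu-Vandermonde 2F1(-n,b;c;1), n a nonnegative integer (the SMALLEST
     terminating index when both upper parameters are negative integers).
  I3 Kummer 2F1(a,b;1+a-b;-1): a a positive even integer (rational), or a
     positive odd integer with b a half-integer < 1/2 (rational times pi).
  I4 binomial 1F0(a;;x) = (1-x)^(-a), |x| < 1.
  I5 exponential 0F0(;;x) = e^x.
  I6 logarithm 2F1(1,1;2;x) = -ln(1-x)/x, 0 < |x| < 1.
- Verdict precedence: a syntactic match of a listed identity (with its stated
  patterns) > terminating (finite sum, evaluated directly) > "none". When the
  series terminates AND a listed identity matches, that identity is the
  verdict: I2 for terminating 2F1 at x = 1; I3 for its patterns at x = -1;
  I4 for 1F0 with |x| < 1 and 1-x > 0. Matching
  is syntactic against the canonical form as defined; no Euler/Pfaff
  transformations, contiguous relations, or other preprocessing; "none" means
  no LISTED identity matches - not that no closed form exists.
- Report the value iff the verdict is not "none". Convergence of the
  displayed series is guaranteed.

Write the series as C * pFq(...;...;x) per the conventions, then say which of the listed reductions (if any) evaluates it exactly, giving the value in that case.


Prefactor \frac{2}{9}, argument \frac{1}{2}: 2F1 with upper {\frac{6}{5}, \frac{5}{2}} over lower {\frac{47}{20}}. Verdict: none - at argument \frac{1}{2} the multisets {\frac{6}{5}, \frac{5}{2}} ; {\frac{47}{20}} match no listed identity.

The tell: t_0 being \frac{2}{9}, the lower running product (C = 2/9, x = 1/2) is a rising factorial.
Consecutive-term ratio: r(k) = \frac{1}{2} * (k+\frac{6}{5}) (k+\frac{5}{2}) / [(k+\frac{47}{20}) (k+1)] - poly over poly, x = \frac{1}{2} from leading terms; C = \frac{2}{9} at k = 0.


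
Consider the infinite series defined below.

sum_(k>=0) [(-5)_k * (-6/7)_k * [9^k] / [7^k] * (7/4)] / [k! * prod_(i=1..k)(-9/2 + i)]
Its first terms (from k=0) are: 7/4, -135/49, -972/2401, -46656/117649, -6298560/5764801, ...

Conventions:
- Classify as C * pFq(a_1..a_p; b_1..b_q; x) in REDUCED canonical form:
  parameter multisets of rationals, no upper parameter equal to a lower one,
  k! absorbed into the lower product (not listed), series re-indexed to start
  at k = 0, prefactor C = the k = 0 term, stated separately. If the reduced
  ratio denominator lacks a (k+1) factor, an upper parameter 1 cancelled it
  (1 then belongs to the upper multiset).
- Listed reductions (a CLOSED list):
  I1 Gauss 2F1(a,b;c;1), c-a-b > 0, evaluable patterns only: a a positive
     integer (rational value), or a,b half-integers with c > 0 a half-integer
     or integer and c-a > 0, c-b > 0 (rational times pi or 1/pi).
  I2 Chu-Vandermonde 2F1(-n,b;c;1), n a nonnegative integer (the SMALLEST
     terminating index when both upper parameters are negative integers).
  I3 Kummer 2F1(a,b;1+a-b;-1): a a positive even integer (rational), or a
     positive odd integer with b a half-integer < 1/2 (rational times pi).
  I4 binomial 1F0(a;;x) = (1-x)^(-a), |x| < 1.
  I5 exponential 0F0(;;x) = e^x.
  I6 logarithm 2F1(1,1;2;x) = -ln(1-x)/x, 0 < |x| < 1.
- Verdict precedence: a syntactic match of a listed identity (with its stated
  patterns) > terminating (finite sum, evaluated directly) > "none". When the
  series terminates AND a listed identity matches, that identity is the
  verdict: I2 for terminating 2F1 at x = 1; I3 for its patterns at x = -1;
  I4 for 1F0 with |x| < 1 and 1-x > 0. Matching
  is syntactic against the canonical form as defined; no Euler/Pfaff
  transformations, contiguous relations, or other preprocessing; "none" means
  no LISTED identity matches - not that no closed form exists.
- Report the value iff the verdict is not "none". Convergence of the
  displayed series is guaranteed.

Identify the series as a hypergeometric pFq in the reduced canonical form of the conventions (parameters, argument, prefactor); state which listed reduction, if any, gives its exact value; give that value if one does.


This is 7/4 * 2F1(-5, -6/7; -7/2; 9/7) in reduced canonical form. Verdict: terminating - upper -5 stops the sum at k = 5; the 6 terms are added exactly. Exact value: -1280303285/1129900996.

The tell: from the first term 7/4: the two geometric factors (C = 7/4, x = 9/7) combine into one argument.
Adjacent-term ratio: r(k) = (9/7) * (k-5) (k-6/7) / [(k-7/2) (k+1)] - rational; roots negated = parameters, x = (9/7), C = 7/4.
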